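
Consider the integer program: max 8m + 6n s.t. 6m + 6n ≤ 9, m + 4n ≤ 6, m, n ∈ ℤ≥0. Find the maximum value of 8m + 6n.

8

(m,n)=(1,0): 6·1+6·0=6≤9, 1·1+4·0=1≤6, objective 8.
(m,n)=(0,1): 6·0+6·1=6≤9, 1·0+4·1=4≤6, objective 6.
(m,n)=(0,0): 6·0+6·0=0≤9, 1·0+4·0=0≤6, objective 0.
The best lattice point is (1,0), giving 8.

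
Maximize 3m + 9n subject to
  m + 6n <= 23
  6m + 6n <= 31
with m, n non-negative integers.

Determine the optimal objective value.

The continuous relaxation peaks at (1.6, 3.57) with value 36.90; rounding to a feasible lattice point costs some objective.
(m,n)=(2,3): 1·2+6·3=20≤23, 6·2+6·3=30≤31, objective 33.
(m,n)=(1,3): 1·1+6·3=19≤23, 6·1+6·3=24≤31, objective 30.
(m,n)=(0,3): 1·0+6·3=18≤23, 6·0+6·3=18≤31, objective 27.
(m,n)=(3,2): 1·3+6·2=15≤23, 6·3+6·2=30≤31, objective 27.
No feasible integer point exceeds 33.

33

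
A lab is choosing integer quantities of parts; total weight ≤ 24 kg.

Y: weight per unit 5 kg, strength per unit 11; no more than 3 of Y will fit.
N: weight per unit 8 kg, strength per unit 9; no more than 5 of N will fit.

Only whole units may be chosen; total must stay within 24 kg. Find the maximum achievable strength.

42

This is a bounded integer knapsack.
Take 3×Y and 1×N: weight 23 ≤ 24, strength 3·11 + 1·9 = 42.
Y has the best ratio (11/5) and is taken to its limit of 3; remaining capacity is filled optimally with the others.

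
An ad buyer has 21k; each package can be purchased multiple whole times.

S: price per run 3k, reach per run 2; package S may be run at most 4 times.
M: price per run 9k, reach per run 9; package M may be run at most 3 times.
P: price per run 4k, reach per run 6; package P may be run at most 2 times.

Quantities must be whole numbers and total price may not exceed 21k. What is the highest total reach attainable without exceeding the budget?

Take 1×S, 1×M, and 2×P: price 20 ≤ 21, reach 1·2 + 1·9 + 2·6 = 23.
P has the best ratio (6/4) and is taken to its limit of 2; remaining capacity is filled optimally with the others.

23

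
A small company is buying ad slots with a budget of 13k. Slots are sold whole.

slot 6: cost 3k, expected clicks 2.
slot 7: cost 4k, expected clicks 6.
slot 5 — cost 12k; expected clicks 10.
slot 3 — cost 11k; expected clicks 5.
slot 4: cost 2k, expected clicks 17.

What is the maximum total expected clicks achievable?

Allowing fractional choices, the relaxed optimum would be about 28.8, but ad slots are indivisible.
slot 7 + slot 4: cost 4 + 2 = 6 ≤ 13, expected clicks 6 + 17 = 23.
slot 6 + slot 7 + slot 4: cost 3 + 4 + 2 = 9 ≤ 13, expected clicks 2 + 6 + 17 = 25.
slot 3 + slot 4: cost 11 + 2 = 13 ≤ 13, expected clicks 5 + 17 = 22.
Best is slot 6, slot 7, and slot 4 with total expected clicks 25.

25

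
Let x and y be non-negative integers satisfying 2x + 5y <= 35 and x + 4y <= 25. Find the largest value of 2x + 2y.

34

(x,y)=(17,0) is feasible, giving 34.
(x,y)=(16,0) is feasible, giving 32.
No feasible integer point exceeds 34.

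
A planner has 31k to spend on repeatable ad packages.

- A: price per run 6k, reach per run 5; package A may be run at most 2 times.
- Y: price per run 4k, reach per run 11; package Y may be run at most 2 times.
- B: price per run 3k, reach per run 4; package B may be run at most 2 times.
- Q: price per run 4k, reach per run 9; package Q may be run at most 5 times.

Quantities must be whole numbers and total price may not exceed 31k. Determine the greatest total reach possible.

71

This is a bounded integer knapsack.
Take 2×Y, 1×B, and 5×Q: price 31 ≤ 31, reach 2·11 + 1·4 + 5·9 = 71.
Y has the best ratio (11/4) and is taken to its limit of 2; remaining capacity is filled optimally with the others.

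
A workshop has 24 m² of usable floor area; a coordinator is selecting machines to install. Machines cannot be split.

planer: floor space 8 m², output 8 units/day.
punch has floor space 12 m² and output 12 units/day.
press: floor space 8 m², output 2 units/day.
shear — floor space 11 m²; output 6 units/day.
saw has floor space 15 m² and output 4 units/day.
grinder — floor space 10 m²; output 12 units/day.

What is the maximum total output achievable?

24

Allowing fractional choices, the relaxed optimum would be about 26.0, but machines are indivisible.
punch + grinder: floor space 12 + 10 = 22 ≤ 24, output 12 + 12 = 24.
planer + grinder: floor space 8 + 10 = 18 ≤ 24, output 8 + 12 = 20.
Best is punch and grinder with total output 24.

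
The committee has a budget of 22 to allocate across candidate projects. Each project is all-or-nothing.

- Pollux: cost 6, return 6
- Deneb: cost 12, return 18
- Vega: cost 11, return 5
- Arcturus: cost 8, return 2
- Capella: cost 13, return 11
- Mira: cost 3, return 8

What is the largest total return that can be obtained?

This is a 0-1 knapsack instance.
Take Pollux, Deneb, and Mira: cost 6 + 12 + 3 = 21 ≤ 22, return 6 + 18 + 8 = 32.
No other feasible combination does better.

32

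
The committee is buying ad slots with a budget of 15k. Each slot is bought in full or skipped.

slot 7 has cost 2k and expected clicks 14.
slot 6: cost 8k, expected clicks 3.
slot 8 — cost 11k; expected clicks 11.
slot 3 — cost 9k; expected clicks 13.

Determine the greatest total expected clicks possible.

This is a 0-1 knapsack instance.
Allowing fractional choices, the relaxed optimum would be about 31.0, but ad slots are indivisible.
slot 7 + slot 3: cost 2 + 9 = 11 ≤ 15, expected clicks 14 + 13 = 27.
slot 7 + slot 8: cost 2 + 11 = 13 ≤ 15, expected clicks 14 + 11 = 25.
slot 7 + slot 6: cost 2 + 8 = 10 ≤ 15, expected clicks 14 + 3 = 17.
Best is slot 7 and slot 3 with total expected clicks 27.

27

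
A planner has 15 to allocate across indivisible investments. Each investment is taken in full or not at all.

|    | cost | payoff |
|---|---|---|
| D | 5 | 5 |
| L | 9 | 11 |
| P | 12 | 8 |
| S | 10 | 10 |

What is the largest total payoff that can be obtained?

16

This is an integer program with binary decision variables.
D + S: cost 5 + 10 = 15 ≤ 15, payoff 5 + 10 = 15.
L: cost 9 ≤ 15, payoff 11.
D + L: cost 5 + 9 = 14 ≤ 15, payoff 5 + 11 = 16.
Best is D and L with total payoff 16.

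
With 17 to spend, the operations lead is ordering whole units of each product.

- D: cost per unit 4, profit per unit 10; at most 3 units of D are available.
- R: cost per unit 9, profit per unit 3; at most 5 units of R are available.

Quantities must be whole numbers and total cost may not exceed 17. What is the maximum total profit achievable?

30

This is a bounded integer knapsack.
D has the best ratio (10/4); taking only D gives at most 3×10 = 30 (stopped by the supply cap of 3).
Optimal: 3×D: cost 12 ≤ 17, profit 3·10 = 30.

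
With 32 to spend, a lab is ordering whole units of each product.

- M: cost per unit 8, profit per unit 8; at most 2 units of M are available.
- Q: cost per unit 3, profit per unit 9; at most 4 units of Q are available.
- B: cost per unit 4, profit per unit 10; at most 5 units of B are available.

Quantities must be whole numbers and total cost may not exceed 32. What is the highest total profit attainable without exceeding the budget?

Q has the best ratio (9/3); taking only Q gives at most 4×9 = 36 (stopped by the supply cap of 4).
Mixing does better — 4×Q and 5×B: cost 32 ≤ 32, profit 4·9 + 5·10 = 86.

86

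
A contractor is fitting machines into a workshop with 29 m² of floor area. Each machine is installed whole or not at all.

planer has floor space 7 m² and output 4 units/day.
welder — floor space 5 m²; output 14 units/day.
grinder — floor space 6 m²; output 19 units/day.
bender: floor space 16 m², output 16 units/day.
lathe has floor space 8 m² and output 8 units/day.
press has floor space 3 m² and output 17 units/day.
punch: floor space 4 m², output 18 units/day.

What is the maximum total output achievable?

76

Allowing fractional choices, the relaxed optimum would be about 79.0, but machines are indivisible.
grinder + bender + press + punch: floor space 6 + 16 + 3 + 4 = 29 ≤ 29, output 19 + 16 + 17 + 18 = 70.
welder + grinder + lathe + press + punch: floor space 5 + 6 + 8 + 3 + 4 = 26 ≤ 29, output 14 + 19 + 8 + 17 + 18 = 76.
planer + welder + grinder + press + punch: floor space 7 + 5 + 6 + 3 + 4 = 25 ≤ 29, output 4 + 14 + 19 + 17 + 18 = 72.
Best is welder, grinder, lathe, press, and punch with total output 76.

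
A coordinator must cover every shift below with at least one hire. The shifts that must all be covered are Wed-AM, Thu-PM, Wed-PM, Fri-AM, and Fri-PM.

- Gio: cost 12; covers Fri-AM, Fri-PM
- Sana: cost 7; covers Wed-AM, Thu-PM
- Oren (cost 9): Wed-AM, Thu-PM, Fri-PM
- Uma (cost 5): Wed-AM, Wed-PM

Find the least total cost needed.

The greedy cost-per-new-shift heuristic would pick Uma, Oren, and Gio for 26, but a cheaper cover exists.
Choose Gio, Sana, and Uma: together they cover Wed-AM, Thu-PM, Wed-PM, Fri-AM, Fri-PM — every shift.
Total cost: 12 + 7 + 5 = 24.
No cover costs less than 24.

24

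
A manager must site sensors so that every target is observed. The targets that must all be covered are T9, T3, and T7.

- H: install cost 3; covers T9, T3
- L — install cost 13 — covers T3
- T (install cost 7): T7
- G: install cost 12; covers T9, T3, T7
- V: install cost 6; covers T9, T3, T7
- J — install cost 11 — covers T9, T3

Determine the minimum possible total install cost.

6

The greedy cost-per-new-target heuristic would pick H and V for 9, but a cheaper cover exists.
V alone covers T9, T3, T7 — every target.
Total install cost: 6.
No cover costs less than 6.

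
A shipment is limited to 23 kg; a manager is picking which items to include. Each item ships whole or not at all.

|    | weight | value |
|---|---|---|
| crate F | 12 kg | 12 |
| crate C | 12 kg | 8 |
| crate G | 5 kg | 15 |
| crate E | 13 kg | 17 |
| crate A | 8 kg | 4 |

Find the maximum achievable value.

Allowing fractional choices, the relaxed optimum would be about 37.0, but items are indivisible.
crate F + crate G: weight 12 + 5 = 17 ≤ 23, value 12 + 15 = 27.
crate G + crate E: weight 5 + 13 = 18 ≤ 23, value 15 + 17 = 32.
crate C + crate G: weight 12 + 5 = 17 ≤ 23, value 8 + 15 = 23.
Best is crate G and crate E with total value 32.

32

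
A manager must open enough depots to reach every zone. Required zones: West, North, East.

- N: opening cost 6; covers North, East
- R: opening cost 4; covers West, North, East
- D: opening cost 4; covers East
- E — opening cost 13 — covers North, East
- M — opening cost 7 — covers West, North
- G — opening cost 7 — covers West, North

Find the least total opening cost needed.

4

R alone covers West, North, East — every zone.
Total opening cost: 4.
No cover costs less than 4.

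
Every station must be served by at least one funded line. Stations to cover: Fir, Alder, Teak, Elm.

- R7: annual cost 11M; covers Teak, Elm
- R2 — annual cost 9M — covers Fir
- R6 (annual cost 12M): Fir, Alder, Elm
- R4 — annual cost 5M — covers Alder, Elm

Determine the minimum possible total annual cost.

23

This is a weighted set-cover instance.
Choose R7 and R6: together they cover Fir, Alder, Teak, Elm — every station.
Total annual cost: 11 + 12 = 23.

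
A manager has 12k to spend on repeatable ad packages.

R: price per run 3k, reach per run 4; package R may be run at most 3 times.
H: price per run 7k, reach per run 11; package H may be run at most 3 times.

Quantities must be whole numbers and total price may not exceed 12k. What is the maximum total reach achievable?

Take 1×R and 1×H: price 10 ≤ 12, reach 1·4 + 1·11 = 15.
No other integer combination yields more.

15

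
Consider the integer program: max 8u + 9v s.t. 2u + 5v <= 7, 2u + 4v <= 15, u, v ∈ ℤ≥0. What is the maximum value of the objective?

The continuous relaxation peaks at (3.5, 0) with value 28.00; rounding to a feasible lattice point costs some objective.
(u,v)=(3,0): 2·3+5·0=6≤7, 2·3+4·0=6≤15, objective 24.
(u,v)=(2,0): 2·2+5·0=4≤7, 2·2+4·0=4≤15, objective 16.
The best lattice point is (3,0), giving 24.

24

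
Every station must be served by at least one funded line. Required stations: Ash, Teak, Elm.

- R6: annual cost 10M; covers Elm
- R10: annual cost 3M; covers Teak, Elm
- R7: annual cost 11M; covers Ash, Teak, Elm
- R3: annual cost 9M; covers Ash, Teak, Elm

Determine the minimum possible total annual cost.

The greedy cost-per-new-station heuristic would pick R10 and R3 for 12, but a cheaper cover exists.
R3 alone covers Ash, Teak, Elm — every station.
Total annual cost: 9.
No cover costs less than 9.

9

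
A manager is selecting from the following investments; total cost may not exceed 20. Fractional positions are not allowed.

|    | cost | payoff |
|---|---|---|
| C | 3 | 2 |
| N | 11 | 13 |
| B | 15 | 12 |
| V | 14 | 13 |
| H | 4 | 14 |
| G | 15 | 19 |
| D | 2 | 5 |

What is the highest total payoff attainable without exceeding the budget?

34

N + H + D: cost 11 + 4 + 2 = 17 ≤ 20, payoff 13 + 14 + 5 = 32.
C + N + H + D: cost 3 + 11 + 4 + 2 = 20 ≤ 20, payoff 2 + 13 + 14 + 5 = 34.
H + G: cost 4 + 15 = 19 ≤ 20, payoff 14 + 19 = 33.
Best is C, N, H, and D with total payoff 34.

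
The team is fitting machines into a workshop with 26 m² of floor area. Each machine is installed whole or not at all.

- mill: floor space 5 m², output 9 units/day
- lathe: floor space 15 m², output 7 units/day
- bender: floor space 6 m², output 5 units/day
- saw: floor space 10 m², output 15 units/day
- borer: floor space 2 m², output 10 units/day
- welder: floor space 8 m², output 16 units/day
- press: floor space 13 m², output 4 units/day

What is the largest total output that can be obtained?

Take mill, saw, borer, and welder: floor space 5 + 10 + 2 + 8 = 25 ≤ 26, output 9 + 15 + 10 + 16 = 50.
No other feasible combination does better.

50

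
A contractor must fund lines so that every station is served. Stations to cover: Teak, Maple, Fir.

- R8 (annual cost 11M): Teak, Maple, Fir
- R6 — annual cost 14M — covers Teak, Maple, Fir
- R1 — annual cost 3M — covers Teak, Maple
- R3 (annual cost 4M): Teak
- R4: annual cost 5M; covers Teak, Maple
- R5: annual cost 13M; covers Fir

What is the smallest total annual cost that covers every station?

11

R8 alone covers Teak, Maple, Fir — every station.
Total annual cost: 11.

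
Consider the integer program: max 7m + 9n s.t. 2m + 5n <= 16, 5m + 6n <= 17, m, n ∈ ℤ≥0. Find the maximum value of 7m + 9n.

(m,n)=(1,2) is feasible, giving 25.
(m,n)=(2,1) is feasible, giving 23.
Maximum is 25 at (m,n)=(1,2).

25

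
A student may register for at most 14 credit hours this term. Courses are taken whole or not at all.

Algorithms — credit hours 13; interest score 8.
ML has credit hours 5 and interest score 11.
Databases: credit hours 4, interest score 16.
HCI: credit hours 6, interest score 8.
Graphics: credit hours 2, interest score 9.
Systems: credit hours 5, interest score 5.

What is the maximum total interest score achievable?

36

Treat it as a binary knapsack problem.
ML + Databases + Graphics: credit hours 5 + 4 + 2 = 11 ≤ 14, interest score 11 + 16 + 9 = 36.
ML + Databases + Systems: credit hours 5 + 4 + 5 = 14 ≤ 14, interest score 11 + 16 + 5 = 32.
Databases + HCI + Graphics: credit hours 4 + 6 + 2 = 12 ≤ 14, interest score 16 + 8 + 9 = 33.
Best is ML, Databases, and Graphics with total interest score 36.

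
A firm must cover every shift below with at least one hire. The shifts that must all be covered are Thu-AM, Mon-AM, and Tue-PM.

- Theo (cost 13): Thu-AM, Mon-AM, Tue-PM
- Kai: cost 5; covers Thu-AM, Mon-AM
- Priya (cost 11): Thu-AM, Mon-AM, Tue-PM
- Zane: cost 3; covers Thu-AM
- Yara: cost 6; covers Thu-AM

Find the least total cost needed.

The greedy cost-per-new-shift heuristic would pick Kai and Priya for 16, but a cheaper cover exists.
Priya alone covers Thu-AM, Mon-AM, Tue-PM — every shift.
Total cost: 11.
No cover costs less than 11.

11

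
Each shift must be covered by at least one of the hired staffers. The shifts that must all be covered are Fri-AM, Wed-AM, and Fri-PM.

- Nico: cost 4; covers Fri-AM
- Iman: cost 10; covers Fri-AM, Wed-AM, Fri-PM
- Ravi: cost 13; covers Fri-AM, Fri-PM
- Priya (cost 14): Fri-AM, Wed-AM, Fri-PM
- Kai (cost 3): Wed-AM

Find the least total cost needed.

The greedy cost-per-new-shift heuristic would pick Kai, Nico, and Iman for 17, but a cheaper cover exists.
Iman alone covers Fri-AM, Wed-AM, Fri-PM — every shift.
Total cost: 10.
No cover costs less than 10.

10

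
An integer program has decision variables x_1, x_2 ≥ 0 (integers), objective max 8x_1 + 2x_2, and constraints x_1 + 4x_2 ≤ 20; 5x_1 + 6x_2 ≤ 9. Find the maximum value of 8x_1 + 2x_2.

(x_1,x_2)=(1,0): 1·1+4·0=1≤20, 5·1+6·0=5≤9, objective 8.
(x_1,x_2)=(0,1): 1·0+4·1=4≤20, 5·0+6·1=6≤9, objective 2.
(x_1,x_2)=(0,0): 1·0+4·0=0≤20, 5·0+6·0=0≤9, objective 0.
No feasible integer point exceeds 8.

8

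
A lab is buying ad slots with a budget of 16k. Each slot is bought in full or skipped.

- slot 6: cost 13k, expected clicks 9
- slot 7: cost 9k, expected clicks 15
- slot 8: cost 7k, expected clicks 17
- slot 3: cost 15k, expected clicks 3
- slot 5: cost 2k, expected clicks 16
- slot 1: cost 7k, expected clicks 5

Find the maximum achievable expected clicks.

Allowing fractional choices, the relaxed optimum would be about 44.7, but ad slots are indivisible.
slot 7 + slot 8: cost 9 + 7 = 16 ≤ 16, expected clicks 15 + 17 = 32.
slot 8 + slot 5 + slot 1: cost 7 + 2 + 7 = 16 ≤ 16, expected clicks 17 + 16 + 5 = 38.
slot 8 + slot 5: cost 7 + 2 = 9 ≤ 16, expected clicks 17 + 16 = 33.
Best is slot 8, slot 5, and slot 1 with total expected clicks 38.

38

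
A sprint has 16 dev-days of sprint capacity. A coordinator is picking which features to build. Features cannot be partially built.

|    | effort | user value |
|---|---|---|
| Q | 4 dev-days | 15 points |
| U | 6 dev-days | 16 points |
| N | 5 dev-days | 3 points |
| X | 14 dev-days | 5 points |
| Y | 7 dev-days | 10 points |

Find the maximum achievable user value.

Allowing fractional choices, the relaxed optimum would be about 39.6, but features are indivisible.
Q + N + Y: effort 4 + 5 + 7 = 16 ≤ 16, user value 15 + 3 + 10 = 28.
Q + U + N: effort 4 + 6 + 5 = 15 ≤ 16, user value 15 + 16 + 3 = 34.
Q + U: effort 4 + 6 = 10 ≤ 16, user value 15 + 16 = 31.
Best is Q, U, and N with total user value 34.

34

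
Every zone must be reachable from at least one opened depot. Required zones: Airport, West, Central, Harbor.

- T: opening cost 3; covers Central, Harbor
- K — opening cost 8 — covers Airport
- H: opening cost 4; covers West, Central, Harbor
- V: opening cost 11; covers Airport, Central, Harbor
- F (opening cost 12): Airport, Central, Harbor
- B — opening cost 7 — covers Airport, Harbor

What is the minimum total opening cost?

11

Choose H and B: together they cover Airport, West, Central, Harbor — every zone.
Total opening cost: 4 + 7 = 11.
No cover costs less than 11.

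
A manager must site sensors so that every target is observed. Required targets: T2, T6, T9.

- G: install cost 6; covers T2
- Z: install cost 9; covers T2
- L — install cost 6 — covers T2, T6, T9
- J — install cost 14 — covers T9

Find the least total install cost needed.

L alone covers T2, T6, T9 — every target.
Total install cost: 6.
No cover costs less than 6.

6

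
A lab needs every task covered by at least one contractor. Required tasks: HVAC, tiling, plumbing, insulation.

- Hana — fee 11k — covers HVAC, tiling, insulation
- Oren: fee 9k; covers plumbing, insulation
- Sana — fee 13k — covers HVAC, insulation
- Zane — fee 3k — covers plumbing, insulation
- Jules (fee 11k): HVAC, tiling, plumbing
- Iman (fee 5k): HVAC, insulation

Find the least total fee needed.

This is an integer covering problem.
The greedy cost-per-new-task heuristic would pick Zane, Iman, and Hana for 19, but a cheaper cover exists.
Choose Hana and Zane: together they cover HVAC, tiling, plumbing, insulation — every task.
Total fee: 11 + 3 = 14.
No cover costs less than 14.

14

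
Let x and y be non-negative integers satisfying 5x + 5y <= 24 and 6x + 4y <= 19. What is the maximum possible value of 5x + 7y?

28

(x,y)=(0,4): 5·0+5·4=20≤24, 6·0+4·4=16≤19, objective 28.
(x,y)=(1,3): 5·1+5·3=20≤24, 6·1+4·3=18≤19, objective 26.
Maximum is 28 at (x,y)=(0,4).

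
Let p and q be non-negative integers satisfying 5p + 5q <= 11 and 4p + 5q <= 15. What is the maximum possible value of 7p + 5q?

Relaxing integrality, the LP optimum is 15.40 at (p,q) = (2.2, 0), which is not an integer point.
(p,q)=(2,0): 5·2+5·0=10≤11, 4·2+5·0=8≤15, objective 14.
(p,q)=(1,1): 5·1+5·1=10≤11, 4·1+5·1=9≤15, objective 12.
Maximum is 14 at (p,q)=(2,0).

14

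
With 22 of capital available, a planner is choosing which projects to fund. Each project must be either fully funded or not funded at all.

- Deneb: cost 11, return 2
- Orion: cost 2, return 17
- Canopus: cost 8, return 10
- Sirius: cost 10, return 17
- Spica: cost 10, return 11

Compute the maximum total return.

Allowing fractional choices, the relaxed optimum would be about 46.2, but projects are indivisible.
Orion + Canopus + Sirius: cost 2 + 8 + 10 = 20 ≤ 22, return 17 + 10 + 17 = 44.
Orion + Sirius + Spica: cost 2 + 10 + 10 = 22 ≤ 22, return 17 + 17 + 11 = 45.
Best is Orion, Sirius, and Spica with total return 45.

45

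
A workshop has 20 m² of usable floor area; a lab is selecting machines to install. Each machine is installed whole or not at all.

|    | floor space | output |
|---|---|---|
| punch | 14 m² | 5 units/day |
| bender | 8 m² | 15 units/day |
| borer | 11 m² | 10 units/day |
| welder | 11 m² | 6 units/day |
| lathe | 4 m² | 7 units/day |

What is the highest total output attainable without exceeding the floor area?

This is an integer program with binary decision variables.
Take bender and borer: floor space 8 + 11 = 19 ≤ 20, output 15 + 10 = 25.
No other feasible combination does better.

25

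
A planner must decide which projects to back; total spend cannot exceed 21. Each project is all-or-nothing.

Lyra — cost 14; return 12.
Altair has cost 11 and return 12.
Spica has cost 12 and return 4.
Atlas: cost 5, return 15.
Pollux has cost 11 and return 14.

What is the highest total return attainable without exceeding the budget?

Allowing fractional choices, the relaxed optimum would be about 34.5, but projects are indivisible.
Altair + Atlas: cost 11 + 5 = 16 ≤ 21, return 12 + 15 = 27.
Atlas + Pollux: cost 5 + 11 = 16 ≤ 21, return 15 + 14 = 29.
Best is Atlas and Pollux with total return 29.

29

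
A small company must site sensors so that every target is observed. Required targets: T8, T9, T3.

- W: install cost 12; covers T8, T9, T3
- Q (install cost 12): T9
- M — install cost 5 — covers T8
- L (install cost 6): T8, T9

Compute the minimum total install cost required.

The greedy cost-per-new-target heuristic would pick L and W for 18, but a cheaper cover exists.
W alone covers T8, T9, T3 — every target.
Total install cost: 12.
No cover costs less than 12.

12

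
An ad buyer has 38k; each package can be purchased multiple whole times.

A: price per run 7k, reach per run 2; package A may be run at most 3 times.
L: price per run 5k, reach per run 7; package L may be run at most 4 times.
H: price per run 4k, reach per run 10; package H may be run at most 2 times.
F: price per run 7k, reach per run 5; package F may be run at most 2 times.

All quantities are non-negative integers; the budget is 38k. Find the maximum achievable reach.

This is a bounded integer knapsack.
H has the best ratio (10/4); taking only H gives at most 2×10 = 20 (stopped by the supply cap of 2).
Mixing does better — 4×L, 2×H, and 1×F: price 35 ≤ 38, reach 4·7 + 2·10 + 1·5 = 53.

53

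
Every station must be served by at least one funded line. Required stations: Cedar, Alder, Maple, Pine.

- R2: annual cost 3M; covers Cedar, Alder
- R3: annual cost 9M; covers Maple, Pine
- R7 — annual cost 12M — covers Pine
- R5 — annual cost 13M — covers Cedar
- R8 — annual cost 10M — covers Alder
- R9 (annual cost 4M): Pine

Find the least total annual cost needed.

The greedy cost-per-new-station heuristic would pick R2, R9, and R3 for 16, but a cheaper cover exists.
Choose R2 and R3: together they cover Cedar, Alder, Maple, Pine — every station.
Total annual cost: 3 + 9 = 12.
No cover costs less than 12.

12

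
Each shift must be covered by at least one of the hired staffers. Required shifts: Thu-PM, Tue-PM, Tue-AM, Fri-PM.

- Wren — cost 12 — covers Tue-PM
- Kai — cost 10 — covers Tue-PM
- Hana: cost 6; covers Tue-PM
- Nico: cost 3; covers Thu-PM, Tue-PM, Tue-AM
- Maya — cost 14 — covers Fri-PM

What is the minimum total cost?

17

Choose Nico and Maya: together they cover Thu-PM, Tue-PM, Tue-AM, Fri-PM — every shift.
Total cost: 3 + 14 = 17.
No cover costs less than 17.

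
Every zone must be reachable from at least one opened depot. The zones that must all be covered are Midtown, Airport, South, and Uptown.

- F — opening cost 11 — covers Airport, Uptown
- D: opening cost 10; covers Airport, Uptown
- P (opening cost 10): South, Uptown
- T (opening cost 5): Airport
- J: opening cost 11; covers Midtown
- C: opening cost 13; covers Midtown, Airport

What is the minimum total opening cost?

This is a weighted set-cover instance.
The greedy cost-per-new-zone heuristic would pick D, P, and J for 31, but a cheaper cover exists.
Choose P and C: together they cover Midtown, Airport, South, Uptown — every zone.
Total opening cost: 10 + 13 = 23.
No cover costs less than 23.

23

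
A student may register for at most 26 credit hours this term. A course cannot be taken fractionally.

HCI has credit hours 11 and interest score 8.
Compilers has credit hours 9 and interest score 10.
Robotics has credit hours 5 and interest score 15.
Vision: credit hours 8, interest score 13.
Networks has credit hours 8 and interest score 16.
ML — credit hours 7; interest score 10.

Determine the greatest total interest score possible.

Robotics + Networks + ML: credit hours 5 + 8 + 7 = 20 ≤ 26, interest score 15 + 16 + 10 = 41.
Robotics + Vision + Networks: credit hours 5 + 8 + 8 = 21 ≤ 26, interest score 15 + 13 + 16 = 44.
Best is Robotics, Vision, and Networks with total interest score 44.

44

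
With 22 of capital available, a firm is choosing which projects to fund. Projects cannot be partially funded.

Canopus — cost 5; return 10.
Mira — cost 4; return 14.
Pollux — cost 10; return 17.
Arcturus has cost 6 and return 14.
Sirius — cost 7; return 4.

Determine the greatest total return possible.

45

This is an integer program with binary decision variables.
Allowing fractional choices, the relaxed optimum would be about 49.9, but projects are indivisible.
Mira + Pollux + Arcturus: cost 4 + 10 + 6 = 20 ≤ 22, return 14 + 17 + 14 = 45.
Canopus + Mira + Arcturus + Sirius: cost 5 + 4 + 6 + 7 = 22 ≤ 22, return 10 + 14 + 14 + 4 = 42.
Best is Mira, Pollux, and Arcturus with total return 45.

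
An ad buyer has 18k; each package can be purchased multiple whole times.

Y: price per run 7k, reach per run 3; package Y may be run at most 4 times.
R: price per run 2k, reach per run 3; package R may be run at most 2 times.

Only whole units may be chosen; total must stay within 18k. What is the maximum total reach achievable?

This is a bounded integer knapsack.
Take 2×Y and 2×R: price 18 ≤ 18, reach 2·3 + 2·3 = 12.
R has the best ratio (3/2) and is taken to its limit of 2; remaining capacity is filled optimally with the others.

12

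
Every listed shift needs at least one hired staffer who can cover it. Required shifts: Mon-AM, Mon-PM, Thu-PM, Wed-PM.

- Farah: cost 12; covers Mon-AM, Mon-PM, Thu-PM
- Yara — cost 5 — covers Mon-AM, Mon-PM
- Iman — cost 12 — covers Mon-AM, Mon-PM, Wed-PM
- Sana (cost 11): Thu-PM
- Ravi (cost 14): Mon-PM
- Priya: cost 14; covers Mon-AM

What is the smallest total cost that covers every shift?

The greedy cost-per-new-shift heuristic would pick Yara, Sana, and Iman for 28, but a cheaper cover exists.
Choose Iman and Sana: together they cover Mon-AM, Mon-PM, Thu-PM, Wed-PM — every shift.
Total cost: 12 + 11 = 23.
No cover costs less than 23.

23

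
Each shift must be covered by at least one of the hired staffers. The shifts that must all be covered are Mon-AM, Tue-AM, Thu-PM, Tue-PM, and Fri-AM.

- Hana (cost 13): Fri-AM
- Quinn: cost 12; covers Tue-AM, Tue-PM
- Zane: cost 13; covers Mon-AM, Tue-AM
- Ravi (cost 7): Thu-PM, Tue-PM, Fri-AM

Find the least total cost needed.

20

This is a weighted set-cover instance.
Choose Zane and Ravi: together they cover Mon-AM, Tue-AM, Thu-PM, Tue-PM, Fri-AM — every shift.
Total cost: 13 + 7 = 20.
No cover costs less than 20.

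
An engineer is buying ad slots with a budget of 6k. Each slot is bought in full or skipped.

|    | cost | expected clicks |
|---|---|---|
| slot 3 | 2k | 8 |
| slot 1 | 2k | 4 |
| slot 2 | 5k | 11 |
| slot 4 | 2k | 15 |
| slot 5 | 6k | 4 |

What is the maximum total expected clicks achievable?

Allowing fractional choices, the relaxed optimum would be about 27.4, but ad slots are indivisible.
slot 3 + slot 4: cost 2 + 2 = 4 ≤ 6, expected clicks 8 + 15 = 23.
slot 3 + slot 1 + slot 4: cost 2 + 2 + 2 = 6 ≤ 6, expected clicks 8 + 4 + 15 = 27.
Best is slot 3, slot 1, and slot 4 with total expected clicks 27.

27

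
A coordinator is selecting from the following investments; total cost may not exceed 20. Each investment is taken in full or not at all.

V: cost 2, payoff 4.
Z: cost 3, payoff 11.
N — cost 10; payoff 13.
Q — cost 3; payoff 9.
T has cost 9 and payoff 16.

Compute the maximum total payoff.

Treat it as a binary knapsack problem.
Take V, Z, Q, and T: cost 2 + 3 + 3 + 9 = 17 ≤ 20, payoff 4 + 11 + 9 + 16 = 40.
No other feasible combination does better.

40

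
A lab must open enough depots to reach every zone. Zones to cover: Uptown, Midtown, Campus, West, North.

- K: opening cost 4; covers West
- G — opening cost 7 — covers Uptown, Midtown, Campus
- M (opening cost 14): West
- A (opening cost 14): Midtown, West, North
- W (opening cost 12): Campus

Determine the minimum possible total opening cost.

This is an integer covering problem.
The greedy cost-per-new-zone heuristic would pick G, K, and A for 25, but a cheaper cover exists.
Choose G and A: together they cover Uptown, Midtown, Campus, West, North — every zone.
Total opening cost: 7 + 14 = 21.
No cover costs less than 21.

21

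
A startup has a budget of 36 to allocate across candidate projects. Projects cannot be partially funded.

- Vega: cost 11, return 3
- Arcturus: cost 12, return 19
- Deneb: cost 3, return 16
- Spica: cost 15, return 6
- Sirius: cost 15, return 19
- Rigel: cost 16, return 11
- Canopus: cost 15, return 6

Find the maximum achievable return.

Allowing fractional choices, the relaxed optimum would be about 58.1, but projects are indivisible.
Deneb + Sirius + Rigel: cost 3 + 15 + 16 = 34 ≤ 36, return 16 + 19 + 11 = 46.
Arcturus + Deneb + Rigel: cost 12 + 3 + 16 = 31 ≤ 36, return 19 + 16 + 11 = 46.
Arcturus + Deneb + Sirius: cost 12 + 3 + 15 = 30 ≤ 36, return 19 + 16 + 19 = 54.
Best is Arcturus, Deneb, and Sirius with total return 54.

54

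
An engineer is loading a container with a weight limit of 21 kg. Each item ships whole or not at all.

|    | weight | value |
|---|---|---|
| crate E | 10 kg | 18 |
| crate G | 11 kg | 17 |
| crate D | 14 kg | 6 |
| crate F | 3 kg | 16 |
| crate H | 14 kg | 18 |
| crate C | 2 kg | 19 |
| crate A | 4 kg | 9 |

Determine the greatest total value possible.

crate G + crate F + crate C + crate A: weight 11 + 3 + 2 + 4 = 20 ≤ 21, value 17 + 16 + 19 + 9 = 61.
crate E + crate F + crate C + crate A: weight 10 + 3 + 2 + 4 = 19 ≤ 21, value 18 + 16 + 19 + 9 = 62.
crate E + crate F + crate C: weight 10 + 3 + 2 = 15 ≤ 21, value 18 + 16 + 19 = 53.
Best is crate E, crate F, crate C, and crate A with total value 62.

62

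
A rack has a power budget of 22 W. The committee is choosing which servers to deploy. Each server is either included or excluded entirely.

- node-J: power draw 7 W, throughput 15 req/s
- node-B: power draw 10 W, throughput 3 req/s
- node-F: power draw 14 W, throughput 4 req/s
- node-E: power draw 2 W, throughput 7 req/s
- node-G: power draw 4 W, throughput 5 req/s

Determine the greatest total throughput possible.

This is an integer program with binary decision variables.
Allowing fractional choices, the relaxed optimum would be about 29.7, but servers are indivisible.
node-J + node-E + node-G: power draw 7 + 2 + 4 = 13 ≤ 22, throughput 15 + 7 + 5 = 27.
node-J + node-B + node-E: power draw 7 + 10 + 2 = 19 ≤ 22, throughput 15 + 3 + 7 = 25.
node-J + node-B + node-G: power draw 7 + 10 + 4 = 21 ≤ 22, throughput 15 + 3 + 5 = 23.
Best is node-J, node-E, and node-G with total throughput 27.

27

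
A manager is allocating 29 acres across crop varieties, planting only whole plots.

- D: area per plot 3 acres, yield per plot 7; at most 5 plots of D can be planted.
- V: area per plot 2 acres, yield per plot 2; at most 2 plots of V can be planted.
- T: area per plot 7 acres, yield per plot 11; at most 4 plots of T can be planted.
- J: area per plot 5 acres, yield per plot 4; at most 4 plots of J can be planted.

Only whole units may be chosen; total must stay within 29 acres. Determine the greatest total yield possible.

This is a bounded integer knapsack.
D has the best ratio (7/3); taking only D gives at most 5×7 = 35 (stopped by the supply cap of 5).
Mixing does better — 5×D and 2×T: area 29 ≤ 29, yield 5·7 + 2·11 = 57.

57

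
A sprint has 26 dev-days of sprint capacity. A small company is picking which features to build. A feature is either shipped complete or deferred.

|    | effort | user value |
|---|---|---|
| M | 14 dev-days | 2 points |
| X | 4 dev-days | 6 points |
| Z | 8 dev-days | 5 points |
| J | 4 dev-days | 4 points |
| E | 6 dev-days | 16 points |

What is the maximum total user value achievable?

31

Allowing fractional choices, the relaxed optimum would be about 31.6, but features are indivisible.
X + Z + E: effort 4 + 8 + 6 = 18 ≤ 26, user value 6 + 5 + 16 = 27.
X + Z + J + E: effort 4 + 8 + 4 + 6 = 22 ≤ 26, user value 6 + 5 + 4 + 16 = 31.
X + J + E: effort 4 + 4 + 6 = 14 ≤ 26, user value 6 + 4 + 16 = 26.
Best is X, Z, J, and E with total user value 31.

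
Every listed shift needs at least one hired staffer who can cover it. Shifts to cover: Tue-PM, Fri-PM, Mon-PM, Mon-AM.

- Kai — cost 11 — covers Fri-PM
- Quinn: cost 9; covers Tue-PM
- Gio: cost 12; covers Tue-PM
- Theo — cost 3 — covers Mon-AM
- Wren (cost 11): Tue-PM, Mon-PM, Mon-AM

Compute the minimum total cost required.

22

The greedy cost-per-new-shift heuristic would pick Theo, Wren, and Kai for 25, but a cheaper cover exists.
Choose Kai and Wren: together they cover Tue-PM, Fri-PM, Mon-PM, Mon-AM — every shift.
Total cost: 11 + 11 = 22.
No cover costs less than 22.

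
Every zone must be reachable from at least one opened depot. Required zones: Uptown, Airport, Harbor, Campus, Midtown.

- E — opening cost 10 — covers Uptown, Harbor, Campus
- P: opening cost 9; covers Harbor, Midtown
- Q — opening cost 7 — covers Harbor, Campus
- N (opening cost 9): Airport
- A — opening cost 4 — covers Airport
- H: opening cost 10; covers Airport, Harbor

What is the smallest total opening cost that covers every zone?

23

Choose E, P, and A: together they cover Uptown, Airport, Harbor, Campus, Midtown — every zone.
Total opening cost: 10 + 9 + 4 = 23.
No cover costs less than 23.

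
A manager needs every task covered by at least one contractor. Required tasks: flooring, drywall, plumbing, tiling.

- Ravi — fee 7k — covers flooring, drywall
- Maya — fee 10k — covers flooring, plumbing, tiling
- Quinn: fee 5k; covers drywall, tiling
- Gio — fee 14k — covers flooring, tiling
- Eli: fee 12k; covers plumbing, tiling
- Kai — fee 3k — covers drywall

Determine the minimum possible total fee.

This is a weighted set-cover instance.
The greedy cost-per-new-task heuristic would pick Quinn and Maya for 15, but a cheaper cover exists.
Choose Maya and Kai: together they cover flooring, drywall, plumbing, tiling — every task.
Total fee: 10 + 3 = 13.
No cover costs less than 13.

13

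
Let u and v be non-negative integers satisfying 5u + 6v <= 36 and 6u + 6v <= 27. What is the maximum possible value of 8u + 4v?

The continuous relaxation peaks at (4.5, 0) with value 36.00; rounding to a feasible lattice point costs some objective.
(u,v)=(4,0): 5·4+6·0=20≤36, 6·4+6·0=24≤27, objective 32.
(u,v)=(3,1): 5·3+6·1=21≤36, 6·3+6·1=24≤27, objective 28.
(u,v)=(3,0): 5·3+6·0=15≤36, 6·3+6·0=18≤27, objective 24.
The best lattice point is (4,0), giving 32.

32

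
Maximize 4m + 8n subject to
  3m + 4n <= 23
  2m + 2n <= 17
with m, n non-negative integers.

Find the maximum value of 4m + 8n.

Relaxing integrality, the LP optimum is 46.00 at (m,n) = (0, 5.75), which is not an integer point.
(m,n)=(1,5): 3·1+4·5=23≤23, 2·1+2·5=12≤17, objective 44.
(m,n)=(2,4): 3·2+4·4=22≤23, 2·2+2·4=12≤17, objective 40.
Maximum is 44 at (m,n)=(1,5).

44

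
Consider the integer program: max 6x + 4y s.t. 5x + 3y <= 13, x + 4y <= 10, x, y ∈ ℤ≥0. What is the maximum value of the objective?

Relaxing integrality, the LP optimum is 16.47 at (x,y) = (1.29, 2.18), which is not an integer point.
(x,y)=(2,1): 5·2+3·1=13≤13, 1·2+4·1=6≤10, objective 16.
(x,y)=(1,2): 5·1+3·2=11≤13, 1·1+4·2=9≤10, objective 14.
No feasible integer point exceeds 16.

16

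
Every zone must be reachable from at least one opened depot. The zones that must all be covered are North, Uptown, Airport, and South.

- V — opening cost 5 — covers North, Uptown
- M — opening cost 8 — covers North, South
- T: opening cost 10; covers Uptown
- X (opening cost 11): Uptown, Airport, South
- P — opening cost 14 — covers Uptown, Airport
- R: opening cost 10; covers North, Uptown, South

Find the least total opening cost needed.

16

This is an integer covering problem.
Choose V and X: together they cover North, Uptown, Airport, South — every zone.
Total opening cost: 5 + 11 = 16.
No cover costs less than 16.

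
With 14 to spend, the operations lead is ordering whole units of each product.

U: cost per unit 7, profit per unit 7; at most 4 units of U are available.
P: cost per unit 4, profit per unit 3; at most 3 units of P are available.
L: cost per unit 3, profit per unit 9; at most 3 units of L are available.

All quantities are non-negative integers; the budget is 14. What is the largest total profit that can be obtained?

L has the best ratio (9/3); taking only L gives at most 3×9 = 27 (stopped by the supply cap of 3).
Mixing does better — 1×P and 3×L: cost 13 ≤ 14, profit 1·3 + 3·9 = 30.

30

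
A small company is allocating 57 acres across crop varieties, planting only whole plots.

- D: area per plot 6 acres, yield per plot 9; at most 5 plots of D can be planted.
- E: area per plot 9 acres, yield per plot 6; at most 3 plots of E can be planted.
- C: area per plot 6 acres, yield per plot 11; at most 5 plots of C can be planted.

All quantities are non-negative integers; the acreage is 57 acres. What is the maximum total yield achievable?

5×D and 4×C: area 54 ≤ 57, yield 5·9 + 4·11 = 89.
4×D and 5×C: area 54 ≤ 57, yield 4·9 + 5·11 = 91.
Best is 91.

91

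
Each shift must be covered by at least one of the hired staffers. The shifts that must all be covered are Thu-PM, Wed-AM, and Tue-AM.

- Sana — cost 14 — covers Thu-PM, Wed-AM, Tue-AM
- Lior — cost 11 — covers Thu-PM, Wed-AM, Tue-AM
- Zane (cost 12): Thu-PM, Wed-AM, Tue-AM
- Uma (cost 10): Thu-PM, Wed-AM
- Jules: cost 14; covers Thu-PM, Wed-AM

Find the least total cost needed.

This is a weighted set-cover instance.
Lior alone covers Thu-PM, Wed-AM, Tue-AM — every shift.
Total cost: 11.

11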